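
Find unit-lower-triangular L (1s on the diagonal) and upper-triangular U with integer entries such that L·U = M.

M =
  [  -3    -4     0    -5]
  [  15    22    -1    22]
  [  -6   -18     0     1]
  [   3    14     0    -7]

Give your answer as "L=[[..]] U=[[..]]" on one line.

  r1 -= -5·r0 → [0,2,-1,-3]
  r2 -= 2·r0 → [0,-10,0,11]
  r3 -= -1·r0 → [0,10,0,-12]
  r2 -= -5·r1 → [0,0,-5,-4]
  r3 -= 5·r1 → [0,0,5,3]
  r3 -= -1·r2 → [0,0,0,-1]

L=[[1,0,0,0],[-5,1,0,0],[2,-5,1,0],[-1,5,-1,1]] U=[[-3,-4,0,-5],[0,2,-1,-3],[0,0,-5,-4],[0,0,0,-1]]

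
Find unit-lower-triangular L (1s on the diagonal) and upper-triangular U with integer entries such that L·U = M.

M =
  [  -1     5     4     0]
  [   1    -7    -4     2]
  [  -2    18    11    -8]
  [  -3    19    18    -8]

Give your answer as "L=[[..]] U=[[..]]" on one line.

L=[[1,0,0,0],[-1,1,0,0],[2,-4,1,0],[3,-2,2,1]] U=[[-1,5,4,0],[0,-2,0,2],[0,0,3,0],[0,0,0,-4]]

  row1 -= -1·row0 → [0,-2,0,2]
  row2 -= 2·row0 → [0,8,3,-8]
  row3 -= 3·row0 → [0,4,6,-8]
  row2 -= -4·row1 → [0,0,3,0]
  row3 -= -2·row1 → [0,0,6,-4]
  row3 -= 2·row2 → [0,0,0,-4]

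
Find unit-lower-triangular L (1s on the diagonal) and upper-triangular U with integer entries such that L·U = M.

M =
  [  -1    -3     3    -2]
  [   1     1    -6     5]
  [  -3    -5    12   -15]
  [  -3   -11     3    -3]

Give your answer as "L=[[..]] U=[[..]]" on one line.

L=[[1,0,0,0],[-1,1,0,0],[3,-2,1,0],[3,1,1,1]] U=[[-1,-3,3,-2],[0,-2,-3,3],[0,0,-3,-3],[0,0,0,3]]

  r1 -= -1·r0 → [0,-2,-3,3]
  r2 -= 3·r0 → [0,4,3,-9]
  r3 -= 3·r0 → [0,-2,-6,3]
  r2 -= -2·r1 → [0,0,-3,-3]
  r3 -= 1·r1 → [0,0,-3,0]
  r3 -= 1·r2 → [0,0,0,3]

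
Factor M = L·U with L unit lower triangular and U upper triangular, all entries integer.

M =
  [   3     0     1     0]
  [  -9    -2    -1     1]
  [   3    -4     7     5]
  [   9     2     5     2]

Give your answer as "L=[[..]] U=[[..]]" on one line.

L=[[1,0,0,0],[-3,1,0,0],[1,2,1,0],[3,-1,2,1]] U=[[3,0,1,0],[0,-2,2,1],[0,0,2,3],[0,0,0,-3]]

  R1 -= -3·R0 → [0,-2,2,1]
  R2 -= 1·R0 → [0,-4,6,5]
  R3 -= 3·R0 → [0,2,2,2]
  R2 -= 2·R1 → [0,0,2,3]
  R3 -= -1·R1 → [0,0,4,3]
  R3 -= 2·R2 → [0,0,0,-3]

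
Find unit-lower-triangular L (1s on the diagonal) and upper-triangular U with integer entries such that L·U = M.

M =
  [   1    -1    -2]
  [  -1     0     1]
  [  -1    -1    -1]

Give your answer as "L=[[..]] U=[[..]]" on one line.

L=[[1,0,0],[-1,1,0],[-1,2,1]] U=[[1,-1,-2],[0,-1,-1],[0,0,-1]]

  row1 -= -1·row0 → [0,-1,-1]
  row2 -= -1·row0 → [0,-2,-3]
  row2 -= 2·row1 → [0,0,-1]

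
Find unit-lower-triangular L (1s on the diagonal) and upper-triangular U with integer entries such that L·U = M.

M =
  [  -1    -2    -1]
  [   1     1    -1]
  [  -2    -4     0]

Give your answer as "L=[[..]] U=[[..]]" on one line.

L=[[1,0,0],[-1,1,0],[2,0,1]] U=[[-1,-2,-1],[0,-1,-2],[0,0,2]]

  r1 -= -1·r0 → [0,-1,-2]
  r2 -= 2·r0 → [0,0,2]
  r2 -= 0·r1 → [0,0,2]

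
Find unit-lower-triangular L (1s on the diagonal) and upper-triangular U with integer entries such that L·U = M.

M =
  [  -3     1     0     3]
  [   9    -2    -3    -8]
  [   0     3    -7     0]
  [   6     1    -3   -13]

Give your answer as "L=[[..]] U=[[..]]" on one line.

  row1 -= -3·row0 → [0,1,-3,1]
  row2 -= 0·row0 → [0,3,-7,0]
  row3 -= -2·row0 → [0,3,-3,-7]
  row2 -= 3·row1 → [0,0,2,-3]
  row3 -= 3·row1 → [0,0,6,-10]
  row3 -= 3·row2 → [0,0,0,-1]

L=[[1,0,0,0],[-3,1,0,0],[0,3,1,0],[-2,3,3,1]] U=[[-3,1,0,3],[0,1,-3,1],[0,0,2,-3],[0,0,0,-1]]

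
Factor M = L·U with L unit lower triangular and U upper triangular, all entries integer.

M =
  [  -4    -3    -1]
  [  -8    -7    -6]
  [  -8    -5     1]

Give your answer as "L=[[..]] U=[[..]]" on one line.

  row1 -= 2·row0 → [0,-1,-4]
  row2 -= 2·row0 → [0,1,3]
  row2 -= -1·row1 → [0,0,-1]

L=[[1,0,0],[2,1,0],[2,-1,1]] U=[[-4,-3,-1],[0,-1,-4],[0,0,-1]]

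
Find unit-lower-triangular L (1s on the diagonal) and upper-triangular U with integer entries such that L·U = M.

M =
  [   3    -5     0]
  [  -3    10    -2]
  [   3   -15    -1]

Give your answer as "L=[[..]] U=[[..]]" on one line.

L=[[1,0,0],[-1,1,0],[1,-2,1]] U=[[3,-5,0],[0,5,-2],[0,0,-5]]

  R1 -= -1·R0 → [0,5,-2]
  R2 -= 1·R0 → [0,-10,-1]
  R2 -= -2·R1 → [0,0,-5]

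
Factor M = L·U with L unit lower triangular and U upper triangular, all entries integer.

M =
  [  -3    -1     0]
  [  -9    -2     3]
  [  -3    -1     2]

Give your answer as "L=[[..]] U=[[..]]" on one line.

  r1 -= 3·r0 → [0,1,3]
  r2 -= 1·r0 → [0,0,2]
  r2 -= 0·r1 → [0,0,2]

L=[[1,0,0],[3,1,0],[1,0,1]] U=[[-3,-1,0],[0,1,3],[0,0,2]]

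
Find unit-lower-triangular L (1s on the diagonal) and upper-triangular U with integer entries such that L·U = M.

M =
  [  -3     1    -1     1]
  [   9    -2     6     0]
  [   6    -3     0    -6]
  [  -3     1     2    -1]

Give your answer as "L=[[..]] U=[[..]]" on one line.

L=[[1,0,0,0],[-3,1,0,0],[-2,-1,1,0],[1,0,3,1]] U=[[-3,1,-1,1],[0,1,3,3],[0,0,1,-1],[0,0,0,1]]

  r1 -= -3·r0 → [0,1,3,3]
  r2 -= -2·r0 → [0,-1,-2,-4]
  r3 -= 1·r0 → [0,0,3,-2]
  r2 -= -1·r1 → [0,0,1,-1]
  r3 -= 0·r1 → [0,0,3,-2]
  r3 -= 3·r2 → [0,0,0,1]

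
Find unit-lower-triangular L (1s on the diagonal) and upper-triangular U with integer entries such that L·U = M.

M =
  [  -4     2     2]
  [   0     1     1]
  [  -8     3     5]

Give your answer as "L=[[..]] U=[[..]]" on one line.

L=[[1,0,0],[0,1,0],[2,-1,1]] U=[[-4,2,2],[0,1,1],[0,0,2]]

  row1 -= 0·row0 → [0,1,1]
  row2 -= 2·row0 → [0,-1,1]
  row2 -= -1·row1 → [0,0,2]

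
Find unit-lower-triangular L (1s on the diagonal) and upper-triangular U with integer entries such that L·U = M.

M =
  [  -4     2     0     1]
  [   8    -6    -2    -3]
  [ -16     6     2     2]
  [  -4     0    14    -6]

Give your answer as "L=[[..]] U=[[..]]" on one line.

  r1 -= -2·r0 → [0,-2,-2,-1]
  r2 -= 4·r0 → [0,-2,2,-2]
  r3 -= 1·r0 → [0,-2,14,-7]
  r2 -= 1·r1 → [0,0,4,-1]
  r3 -= 1·r1 → [0,0,16,-6]
  r3 -= 4·r2 → [0,0,0,-2]

L=[[1,0,0,0],[-2,1,0,0],[4,1,1,0],[1,1,4,1]] U=[[-4,2,0,1],[0,-2,-2,-1],[0,0,4,-1],[0,0,0,-2]]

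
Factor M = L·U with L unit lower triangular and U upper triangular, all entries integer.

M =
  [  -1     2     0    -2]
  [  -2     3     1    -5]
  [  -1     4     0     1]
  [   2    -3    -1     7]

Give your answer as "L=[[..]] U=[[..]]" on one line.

L=[[1,0,0,0],[2,1,0,0],[1,-2,1,0],[-2,-1,0,1]] U=[[-1,2,0,-2],[0,-1,1,-1],[0,0,2,1],[0,0,0,2]]

  row1 -= 2·row0 → [0,-1,1,-1]
  row2 -= 1·row0 → [0,2,0,3]
  row3 -= -2·row0 → [0,1,-1,3]
  row2 -= -2·row1 → [0,0,2,1]
  row3 -= -1·row1 → [0,0,0,2]
  row3 -= 0·row2 → [0,0,0,2]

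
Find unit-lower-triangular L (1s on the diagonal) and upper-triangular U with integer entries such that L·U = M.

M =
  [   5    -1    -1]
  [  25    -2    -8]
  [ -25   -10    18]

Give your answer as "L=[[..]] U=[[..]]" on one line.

L=[[1,0,0],[5,1,0],[-5,-5,1]] U=[[5,-1,-1],[0,3,-3],[0,0,-2]]

  R1 -= 5·R0 → [0,3,-3]
  R2 -= -5·R0 → [0,-15,13]
  R2 -= -5·R1 → [0,0,-2]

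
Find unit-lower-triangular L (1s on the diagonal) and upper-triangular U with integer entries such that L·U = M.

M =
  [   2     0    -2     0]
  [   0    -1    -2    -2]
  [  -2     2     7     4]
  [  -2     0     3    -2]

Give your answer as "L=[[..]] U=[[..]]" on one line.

  R1 -= 0·R0 → [0,-1,-2,-2]
  R2 -= -1·R0 → [0,2,5,4]
  R3 -= -1·R0 → [0,0,1,-2]
  R2 -= -2·R1 → [0,0,1,0]
  R3 -= 0·R1 → [0,0,1,-2]
  R3 -= 1·R2 → [0,0,0,-2]

L=[[1,0,0,0],[0,1,0,0],[-1,-2,1,0],[-1,0,1,1]] U=[[2,0,-2,0],[0,-1,-2,-2],[0,0,1,0],[0,0,0,-2]]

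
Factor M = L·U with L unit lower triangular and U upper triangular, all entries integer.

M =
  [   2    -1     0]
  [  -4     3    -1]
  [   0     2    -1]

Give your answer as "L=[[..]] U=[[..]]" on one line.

L=[[1,0,0],[-2,1,0],[0,2,1]] U=[[2,-1,0],[0,1,-1],[0,0,1]]

  r1 -= -2·r0 → [0,1,-1]
  r2 -= 0·r0 → [0,2,-1]
  r2 -= 2·r1 → [0,0,1]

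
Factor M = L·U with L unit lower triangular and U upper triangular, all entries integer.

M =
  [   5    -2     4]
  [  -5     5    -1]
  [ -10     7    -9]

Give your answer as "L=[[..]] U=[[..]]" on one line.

  row1 -= -1·row0 → [0,3,3]
  row2 -= -2·row0 → [0,3,-1]
  row2 -= 1·row1 → [0,0,-4]

L=[[1,0,0],[-1,1,0],[-2,1,1]] U=[[5,-2,4],[0,3,3],[0,0,-4]]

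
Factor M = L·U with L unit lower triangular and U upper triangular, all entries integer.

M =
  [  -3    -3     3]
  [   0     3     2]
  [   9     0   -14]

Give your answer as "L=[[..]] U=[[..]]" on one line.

L=[[1,0,0],[0,1,0],[-3,-3,1]] U=[[-3,-3,3],[0,3,2],[0,0,1]]

  r1 -= 0·r0 → [0,3,2]
  r2 -= -3·r0 → [0,-9,-5]
  r2 -= -3·r1 → [0,0,1]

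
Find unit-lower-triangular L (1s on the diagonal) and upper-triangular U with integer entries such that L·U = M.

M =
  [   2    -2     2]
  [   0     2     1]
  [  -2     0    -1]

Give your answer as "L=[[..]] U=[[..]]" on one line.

  R1 -= 0·R0 → [0,2,1]
  R2 -= -1·R0 → [0,-2,1]
  R2 -= -1·R1 → [0,0,2]

L=[[1,0,0],[0,1,0],[-1,-1,1]] U=[[2,-2,2],[0,2,1],[0,0,2]]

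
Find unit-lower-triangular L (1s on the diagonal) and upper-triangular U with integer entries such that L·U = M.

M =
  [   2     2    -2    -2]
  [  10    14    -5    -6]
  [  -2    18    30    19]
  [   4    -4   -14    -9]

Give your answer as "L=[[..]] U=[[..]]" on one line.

  R1 -= 5·R0 → [0,4,5,4]
  R2 -= -1·R0 → [0,20,28,17]
  R3 -= 2·R0 → [0,-8,-10,-5]
  R2 -= 5·R1 → [0,0,3,-3]
  R3 -= -2·R1 → [0,0,0,3]
  R3 -= 0·R2 → [0,0,0,3]

L=[[1,0,0,0],[5,1,0,0],[-1,5,1,0],[2,-2,0,1]] U=[[2,2,-2,-2],[0,4,5,4],[0,0,3,-3],[0,0,0,3]]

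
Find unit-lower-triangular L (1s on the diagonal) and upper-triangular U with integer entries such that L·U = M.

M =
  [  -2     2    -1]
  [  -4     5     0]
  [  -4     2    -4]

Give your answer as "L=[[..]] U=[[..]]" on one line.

L=[[1,0,0],[2,1,0],[2,-2,1]] U=[[-2,2,-1],[0,1,2],[0,0,2]]

  row1 -= 2·row0 → [0,1,2]
  row2 -= 2·row0 → [0,-2,-2]
  row2 -= -2·row1 → [0,0,2]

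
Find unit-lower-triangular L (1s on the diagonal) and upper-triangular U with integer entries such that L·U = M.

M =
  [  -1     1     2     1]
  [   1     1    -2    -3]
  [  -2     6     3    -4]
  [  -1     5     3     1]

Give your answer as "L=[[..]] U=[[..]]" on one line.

  R1 -= -1·R0 → [0,2,0,-2]
  R2 -= 2·R0 → [0,4,-1,-6]
  R3 -= 1·R0 → [0,4,1,0]
  R2 -= 2·R1 → [0,0,-1,-2]
  R3 -= 2·R1 → [0,0,1,4]
  R3 -= -1·R2 → [0,0,0,2]

L=[[1,0,0,0],[-1,1,0,0],[2,2,1,0],[1,2,-1,1]] U=[[-1,1,2,1],[0,2,0,-2],[0,0,-1,-2],[0,0,0,2]]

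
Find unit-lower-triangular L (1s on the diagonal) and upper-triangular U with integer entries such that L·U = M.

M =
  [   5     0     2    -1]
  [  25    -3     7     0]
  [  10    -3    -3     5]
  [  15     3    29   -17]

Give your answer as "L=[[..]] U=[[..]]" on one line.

  r1 -= 5·r0 → [0,-3,-3,5]
  r2 -= 2·r0 → [0,-3,-7,7]
  r3 -= 3·r0 → [0,3,23,-14]
  r2 -= 1·r1 → [0,0,-4,2]
  r3 -= -1·r1 → [0,0,20,-9]
  r3 -= -5·r2 → [0,0,0,1]

L=[[1,0,0,0],[5,1,0,0],[2,1,1,0],[3,-1,-5,1]] U=[[5,0,2,-1],[0,-3,-3,5],[0,0,-4,2],[0,0,0,1]]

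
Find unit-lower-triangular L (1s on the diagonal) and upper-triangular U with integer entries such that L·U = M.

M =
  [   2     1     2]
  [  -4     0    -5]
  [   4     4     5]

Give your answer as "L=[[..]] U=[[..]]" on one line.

  row1 -= -2·row0 → [0,2,-1]
  row2 -= 2·row0 → [0,2,1]
  row2 -= 1·row1 → [0,0,2]

L=[[1,0,0],[-2,1,0],[2,1,1]] U=[[2,1,2],[0,2,-1],[0,0,2]]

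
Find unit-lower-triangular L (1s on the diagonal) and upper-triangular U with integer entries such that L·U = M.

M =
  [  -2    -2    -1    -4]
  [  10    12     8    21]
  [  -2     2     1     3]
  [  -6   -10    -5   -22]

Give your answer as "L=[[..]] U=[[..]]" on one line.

L=[[1,0,0,0],[-5,1,0,0],[1,2,1,0],[3,-2,-1,1]] U=[[-2,-2,-1,-4],[0,2,3,1],[0,0,-4,5],[0,0,0,-3]]

  R1 -= -5·R0 → [0,2,3,1]
  R2 -= 1·R0 → [0,4,2,7]
  R3 -= 3·R0 → [0,-4,-2,-10]
  R2 -= 2·R1 → [0,0,-4,5]
  R3 -= -2·R1 → [0,0,4,-8]
  R3 -= -1·R2 → [0,0,0,-3]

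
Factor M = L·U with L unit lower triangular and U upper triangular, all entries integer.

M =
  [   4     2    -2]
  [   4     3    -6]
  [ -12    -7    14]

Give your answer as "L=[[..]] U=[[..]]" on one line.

L=[[1,0,0],[1,1,0],[-3,-1,1]] U=[[4,2,-2],[0,1,-4],[0,0,4]]

  r1 -= 1·r0 → [0,1,-4]
  r2 -= -3·r0 → [0,-1,8]
  r2 -= -1·r1 → [0,0,4]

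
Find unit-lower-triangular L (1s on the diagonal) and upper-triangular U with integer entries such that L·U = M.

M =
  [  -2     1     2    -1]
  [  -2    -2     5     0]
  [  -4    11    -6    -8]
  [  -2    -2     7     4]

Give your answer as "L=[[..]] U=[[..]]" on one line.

L=[[1,0,0,0],[1,1,0,0],[2,-3,1,0],[1,1,-2,1]] U=[[-2,1,2,-1],[0,-3,3,1],[0,0,-1,-3],[0,0,0,-2]]

  r1 -= 1·r0 → [0,-3,3,1]
  r2 -= 2·r0 → [0,9,-10,-6]
  r3 -= 1·r0 → [0,-3,5,5]
  r2 -= -3·r1 → [0,0,-1,-3]
  r3 -= 1·r1 → [0,0,2,4]
  r3 -= -2·r2 → [0,0,0,-2]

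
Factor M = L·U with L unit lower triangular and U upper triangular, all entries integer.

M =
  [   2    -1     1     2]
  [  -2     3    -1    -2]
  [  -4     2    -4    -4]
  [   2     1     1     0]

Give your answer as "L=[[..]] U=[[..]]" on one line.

  R1 -= -1·R0 → [0,2,0,0]
  R2 -= -2·R0 → [0,0,-2,0]
  R3 -= 1·R0 → [0,2,0,-2]
  R2 -= 0·R1 → [0,0,-2,0]
  R3 -= 1·R1 → [0,0,0,-2]
  R3 -= 0·R2 → [0,0,0,-2]

L=[[1,0,0,0],[-1,1,0,0],[-2,0,1,0],[1,1,0,1]] U=[[2,-1,1,2],[0,2,0,0],[0,0,-2,0],[0,0,0,-2]]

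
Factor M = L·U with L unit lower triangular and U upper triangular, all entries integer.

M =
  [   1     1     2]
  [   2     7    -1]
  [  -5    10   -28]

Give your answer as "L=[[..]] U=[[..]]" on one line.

  row1 -= 2·row0 → [0,5,-5]
  row2 -= -5·row0 → [0,15,-18]
  row2 -= 3·row1 → [0,0,-3]

L=[[1,0,0],[2,1,0],[-5,3,1]] U=[[1,1,2],[0,5,-5],[0,0,-3]]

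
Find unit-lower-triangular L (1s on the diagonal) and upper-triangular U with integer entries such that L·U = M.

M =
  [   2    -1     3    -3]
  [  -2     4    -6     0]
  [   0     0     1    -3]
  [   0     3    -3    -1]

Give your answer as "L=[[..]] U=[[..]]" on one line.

L=[[1,0,0,0],[-1,1,0,0],[0,0,1,0],[0,1,0,1]] U=[[2,-1,3,-3],[0,3,-3,-3],[0,0,1,-3],[0,0,0,2]]

  row1 -= -1·row0 → [0,3,-3,-3]
  row2 -= 0·row0 → [0,0,1,-3]
  row3 -= 0·row0 → [0,3,-3,-1]
  row2 -= 0·row1 → [0,0,1,-3]
  row3 -= 1·row1 → [0,0,0,2]
  row3 -= 0·row2 → [0,0,0,2]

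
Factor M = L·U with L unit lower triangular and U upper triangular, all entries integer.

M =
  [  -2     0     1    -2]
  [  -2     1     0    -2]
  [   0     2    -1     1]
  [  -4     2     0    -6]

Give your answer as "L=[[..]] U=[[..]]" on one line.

  row1 -= 1·row0 → [0,1,-1,0]
  row2 -= 0·row0 → [0,2,-1,1]
  row3 -= 2·row0 → [0,2,-2,-2]
  row2 -= 2·row1 → [0,0,1,1]
  row3 -= 2·row1 → [0,0,0,-2]
  row3 -= 0·row2 → [0,0,0,-2]

L=[[1,0,0,0],[1,1,0,0],[0,2,1,0],[2,2,0,1]] U=[[-2,0,1,-2],[0,1,-1,0],[0,0,1,1],[0,0,0,-2]]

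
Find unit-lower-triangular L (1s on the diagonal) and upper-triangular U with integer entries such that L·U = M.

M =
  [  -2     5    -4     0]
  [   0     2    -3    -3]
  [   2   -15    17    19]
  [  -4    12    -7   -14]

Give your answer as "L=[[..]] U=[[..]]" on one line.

  R1 -= 0·R0 → [0,2,-3,-3]
  R2 -= -1·R0 → [0,-10,13,19]
  R3 -= 2·R0 → [0,2,1,-14]
  R2 -= -5·R1 → [0,0,-2,4]
  R3 -= 1·R1 → [0,0,4,-11]
  R3 -= -2·R2 → [0,0,0,-3]

L=[[1,0,0,0],[0,1,0,0],[-1,-5,1,0],[2,1,-2,1]] U=[[-2,5,-4,0],[0,2,-3,-3],[0,0,-2,4],[0,0,0,-3]]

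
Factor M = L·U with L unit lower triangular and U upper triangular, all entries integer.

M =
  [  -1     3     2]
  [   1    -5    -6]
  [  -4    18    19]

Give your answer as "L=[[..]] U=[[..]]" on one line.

L=[[1,0,0],[-1,1,0],[4,-3,1]] U=[[-1,3,2],[0,-2,-4],[0,0,-1]]

  r1 -= -1·r0 → [0,-2,-4]
  r2 -= 4·r0 → [0,6,11]
  r2 -= -3·r1 → [0,0,-1]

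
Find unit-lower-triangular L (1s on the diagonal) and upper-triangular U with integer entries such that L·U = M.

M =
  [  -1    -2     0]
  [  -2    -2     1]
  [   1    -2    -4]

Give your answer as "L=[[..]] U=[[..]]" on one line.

  row1 -= 2·row0 → [0,2,1]
  row2 -= -1·row0 → [0,-4,-4]
  row2 -= -2·row1 → [0,0,-2]

L=[[1,0,0],[2,1,0],[-1,-2,1]] U=[[-1,-2,0],[0,2,1],[0,0,-2]]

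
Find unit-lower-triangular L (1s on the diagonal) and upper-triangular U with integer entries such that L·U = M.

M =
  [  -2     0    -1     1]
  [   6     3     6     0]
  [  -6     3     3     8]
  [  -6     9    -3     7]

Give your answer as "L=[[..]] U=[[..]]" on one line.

  row1 -= -3·row0 → [0,3,3,3]
  row2 -= 3·row0 → [0,3,6,5]
  row3 -= 3·row0 → [0,9,0,4]
  row2 -= 1·row1 → [0,0,3,2]
  row3 -= 3·row1 → [0,0,-9,-5]
  row3 -= -3·row2 → [0,0,0,1]

L=[[1,0,0,0],[-3,1,0,0],[3,1,1,0],[3,3,-3,1]] U=[[-2,0,-1,1],[0,3,3,3],[0,0,3,2],[0,0,0,1]]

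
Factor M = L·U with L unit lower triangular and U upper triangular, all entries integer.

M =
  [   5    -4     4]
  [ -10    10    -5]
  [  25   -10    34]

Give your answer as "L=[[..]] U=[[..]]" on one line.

L=[[1,0,0],[-2,1,0],[5,5,1]] U=[[5,-4,4],[0,2,3],[0,0,-1]]

  row1 -= -2·row0 → [0,2,3]
  row2 -= 5·row0 → [0,10,14]
  row2 -= 5·row1 → [0,0,-1]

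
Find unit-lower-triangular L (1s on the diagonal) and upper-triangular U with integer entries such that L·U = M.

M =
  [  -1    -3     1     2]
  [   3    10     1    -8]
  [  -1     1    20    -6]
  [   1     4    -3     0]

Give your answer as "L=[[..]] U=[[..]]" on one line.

  r1 -= -3·r0 → [0,1,4,-2]
  r2 -= 1·r0 → [0,4,19,-8]
  r3 -= -1·r0 → [0,1,-2,2]
  r2 -= 4·r1 → [0,0,3,0]
  r3 -= 1·r1 → [0,0,-6,4]
  r3 -= -2·r2 → [0,0,0,4]

L=[[1,0,0,0],[-3,1,0,0],[1,4,1,0],[-1,1,-2,1]] U=[[-1,-3,1,2],[0,1,4,-2],[0,0,3,0],[0,0,0,4]]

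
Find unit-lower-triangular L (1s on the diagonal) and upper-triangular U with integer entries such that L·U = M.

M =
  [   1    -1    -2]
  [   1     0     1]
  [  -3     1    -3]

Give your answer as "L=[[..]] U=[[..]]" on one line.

L=[[1,0,0],[1,1,0],[-3,-2,1]] U=[[1,-1,-2],[0,1,3],[0,0,-3]]

  row1 -= 1·row0 → [0,1,3]
  row2 -= -3·row0 → [0,-2,-9]
  row2 -= -2·row1 → [0,0,-3]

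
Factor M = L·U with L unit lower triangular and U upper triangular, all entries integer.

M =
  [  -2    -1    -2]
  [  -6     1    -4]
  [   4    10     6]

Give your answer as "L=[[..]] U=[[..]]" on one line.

L=[[1,0,0],[3,1,0],[-2,2,1]] U=[[-2,-1,-2],[0,4,2],[0,0,-2]]

  R1 -= 3·R0 → [0,4,2]
  R2 -= -2·R0 → [0,8,2]
  R2 -= 2·R1 → [0,0,-2]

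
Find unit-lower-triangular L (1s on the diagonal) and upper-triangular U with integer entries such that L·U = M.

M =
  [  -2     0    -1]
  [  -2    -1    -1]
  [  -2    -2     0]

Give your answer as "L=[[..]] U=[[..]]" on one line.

  row1 -= 1·row0 → [0,-1,0]
  row2 -= 1·row0 → [0,-2,1]
  row2 -= 2·row1 → [0,0,1]

L=[[1,0,0],[1,1,0],[1,2,1]] U=[[-2,0,-1],[0,-1,0],[0,0,1]]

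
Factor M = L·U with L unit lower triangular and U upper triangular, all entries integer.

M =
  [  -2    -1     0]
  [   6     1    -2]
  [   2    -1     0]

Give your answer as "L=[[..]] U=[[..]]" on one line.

  r1 -= -3·r0 → [0,-2,-2]
  r2 -= -1·r0 → [0,-2,0]
  r2 -= 1·r1 → [0,0,2]

L=[[1,0,0],[-3,1,0],[-1,1,1]] U=[[-2,-1,0],[0,-2,-2],[0,0,2]]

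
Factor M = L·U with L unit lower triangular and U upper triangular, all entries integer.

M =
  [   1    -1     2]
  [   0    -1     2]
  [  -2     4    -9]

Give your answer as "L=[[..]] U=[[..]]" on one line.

  r1 -= 0·r0 → [0,-1,2]
  r2 -= -2·r0 → [0,2,-5]
  r2 -= -2·r1 → [0,0,-1]

L=[[1,0,0],[0,1,0],[-2,-2,1]] U=[[1,-1,2],[0,-1,2],[0,0,-1]]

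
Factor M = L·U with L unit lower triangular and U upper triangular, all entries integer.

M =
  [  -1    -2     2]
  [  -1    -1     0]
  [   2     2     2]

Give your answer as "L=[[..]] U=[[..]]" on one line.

L=[[1,0,0],[1,1,0],[-2,-2,1]] U=[[-1,-2,2],[0,1,-2],[0,0,2]]

  row1 -= 1·row0 → [0,1,-2]
  row2 -= -2·row0 → [0,-2,6]
  row2 -= -2·row1 → [0,0,2]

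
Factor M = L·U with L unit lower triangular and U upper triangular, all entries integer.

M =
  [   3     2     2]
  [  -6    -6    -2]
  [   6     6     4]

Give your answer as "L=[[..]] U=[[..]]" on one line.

  R1 -= -2·R0 → [0,-2,2]
  R2 -= 2·R0 → [0,2,0]
  R2 -= -1·R1 → [0,0,2]

L=[[1,0,0],[-2,1,0],[2,-1,1]] U=[[3,2,2],[0,-2,2],[0,0,2]]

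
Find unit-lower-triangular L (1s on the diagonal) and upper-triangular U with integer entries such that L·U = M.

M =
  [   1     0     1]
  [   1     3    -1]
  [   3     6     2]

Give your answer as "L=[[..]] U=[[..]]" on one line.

L=[[1,0,0],[1,1,0],[3,2,1]] U=[[1,0,1],[0,3,-2],[0,0,3]]

  R1 -= 1·R0 → [0,3,-2]
  R2 -= 3·R0 → [0,6,-1]
  R2 -= 2·R1 → [0,0,3]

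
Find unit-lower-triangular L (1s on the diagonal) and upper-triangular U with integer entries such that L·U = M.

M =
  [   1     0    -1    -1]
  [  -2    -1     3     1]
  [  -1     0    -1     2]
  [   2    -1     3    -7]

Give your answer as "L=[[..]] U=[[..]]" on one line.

L=[[1,0,0,0],[-2,1,0,0],[-1,0,1,0],[2,1,-2,1]] U=[[1,0,-1,-1],[0,-1,1,-1],[0,0,-2,1],[0,0,0,-2]]

  row1 -= -2·row0 → [0,-1,1,-1]
  row2 -= -1·row0 → [0,0,-2,1]
  row3 -= 2·row0 → [0,-1,5,-5]
  row2 -= 0·row1 → [0,0,-2,1]
  row3 -= 1·row1 → [0,0,4,-4]
  row3 -= -2·row2 → [0,0,0,-2]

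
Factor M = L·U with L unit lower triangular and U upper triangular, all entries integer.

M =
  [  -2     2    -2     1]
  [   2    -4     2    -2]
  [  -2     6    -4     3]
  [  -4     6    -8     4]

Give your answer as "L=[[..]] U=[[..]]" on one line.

  r1 -= -1·r0 → [0,-2,0,-1]
  r2 -= 1·r0 → [0,4,-2,2]
  r3 -= 2·r0 → [0,2,-4,2]
  r2 -= -2·r1 → [0,0,-2,0]
  r3 -= -1·r1 → [0,0,-4,1]
  r3 -= 2·r2 → [0,0,0,1]

L=[[1,0,0,0],[-1,1,0,0],[1,-2,1,0],[2,-1,2,1]] U=[[-2,2,-2,1],[0,-2,0,-1],[0,0,-2,0],[0,0,0,1]]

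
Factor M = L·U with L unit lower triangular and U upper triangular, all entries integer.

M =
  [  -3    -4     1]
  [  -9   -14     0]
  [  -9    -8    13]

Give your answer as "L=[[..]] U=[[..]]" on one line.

  r1 -= 3·r0 → [0,-2,-3]
  r2 -= 3·r0 → [0,4,10]
  r2 -= -2·r1 → [0,0,4]

L=[[1,0,0],[3,1,0],[3,-2,1]] U=[[-3,-4,1],[0,-2,-3],[0,0,4]]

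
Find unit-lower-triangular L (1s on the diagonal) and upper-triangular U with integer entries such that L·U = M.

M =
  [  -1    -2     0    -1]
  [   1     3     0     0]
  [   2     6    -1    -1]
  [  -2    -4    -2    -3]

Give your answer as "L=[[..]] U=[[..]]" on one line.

  r1 -= -1·r0 → [0,1,0,-1]
  r2 -= -2·r0 → [0,2,-1,-3]
  r3 -= 2·r0 → [0,0,-2,-1]
  r2 -= 2·r1 → [0,0,-1,-1]
  r3 -= 0·r1 → [0,0,-2,-1]
  r3 -= 2·r2 → [0,0,0,1]

L=[[1,0,0,0],[-1,1,0,0],[-2,2,1,0],[2,0,2,1]] U=[[-1,-2,0,-1],[0,1,0,-1],[0,0,-1,-1],[0,0,0,1]]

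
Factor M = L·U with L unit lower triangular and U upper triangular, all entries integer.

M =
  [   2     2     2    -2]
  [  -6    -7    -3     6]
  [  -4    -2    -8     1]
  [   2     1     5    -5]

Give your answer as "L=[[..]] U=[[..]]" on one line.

  R1 -= -3·R0 → [0,-1,3,0]
  R2 -= -2·R0 → [0,2,-4,-3]
  R3 -= 1·R0 → [0,-1,3,-3]
  R2 -= -2·R1 → [0,0,2,-3]
  R3 -= 1·R1 → [0,0,0,-3]
  R3 -= 0·R2 → [0,0,0,-3]

L=[[1,0,0,0],[-3,1,0,0],[-2,-2,1,0],[1,1,0,1]] U=[[2,2,2,-2],[0,-1,3,0],[0,0,2,-3],[0,0,0,-3]]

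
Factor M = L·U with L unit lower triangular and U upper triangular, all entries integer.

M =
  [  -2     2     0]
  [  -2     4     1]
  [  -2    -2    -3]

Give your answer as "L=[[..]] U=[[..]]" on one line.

L=[[1,0,0],[1,1,0],[1,-2,1]] U=[[-2,2,0],[0,2,1],[0,0,-1]]

  r1 -= 1·r0 → [0,2,1]
  r2 -= 1·r0 → [0,-4,-3]
  r2 -= -2·r1 → [0,0,-1]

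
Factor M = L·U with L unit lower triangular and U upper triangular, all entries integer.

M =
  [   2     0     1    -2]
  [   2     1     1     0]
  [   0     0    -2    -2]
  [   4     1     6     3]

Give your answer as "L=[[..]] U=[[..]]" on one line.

  row1 -= 1·row0 → [0,1,0,2]
  row2 -= 0·row0 → [0,0,-2,-2]
  row3 -= 2·row0 → [0,1,4,7]
  row2 -= 0·row1 → [0,0,-2,-2]
  row3 -= 1·row1 → [0,0,4,5]
  row3 -= -2·row2 → [0,0,0,1]

L=[[1,0,0,0],[1,1,0,0],[0,0,1,0],[2,1,-2,1]] U=[[2,0,1,-2],[0,1,0,2],[0,0,-2,-2],[0,0,0,1]]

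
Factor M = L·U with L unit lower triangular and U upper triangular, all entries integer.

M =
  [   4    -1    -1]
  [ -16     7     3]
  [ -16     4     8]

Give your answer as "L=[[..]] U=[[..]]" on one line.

L=[[1,0,0],[-4,1,0],[-4,0,1]] U=[[4,-1,-1],[0,3,-1],[0,0,4]]

  row1 -= -4·row0 → [0,3,-1]
  row2 -= -4·row0 → [0,0,4]
  row2 -= 0·row1 → [0,0,4]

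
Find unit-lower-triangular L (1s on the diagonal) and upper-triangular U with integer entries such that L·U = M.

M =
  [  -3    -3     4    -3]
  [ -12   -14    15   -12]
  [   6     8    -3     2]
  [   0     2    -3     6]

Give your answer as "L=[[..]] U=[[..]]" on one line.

L=[[1,0,0,0],[4,1,0,0],[-2,-1,1,0],[0,-1,-1,1]] U=[[-3,-3,4,-3],[0,-2,-1,0],[0,0,4,-4],[0,0,0,2]]

  row1 -= 4·row0 → [0,-2,-1,0]
  row2 -= -2·row0 → [0,2,5,-4]
  row3 -= 0·row0 → [0,2,-3,6]
  row2 -= -1·row1 → [0,0,4,-4]
  row3 -= -1·row1 → [0,0,-4,6]
  row3 -= -1·row2 → [0,0,0,2]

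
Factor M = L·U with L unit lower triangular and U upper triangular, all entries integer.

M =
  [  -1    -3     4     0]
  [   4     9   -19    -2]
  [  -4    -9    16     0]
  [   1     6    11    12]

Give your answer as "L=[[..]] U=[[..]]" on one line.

  row1 -= -4·row0 → [0,-3,-3,-2]
  row2 -= 4·row0 → [0,3,0,0]
  row3 -= -1·row0 → [0,3,15,12]
  row2 -= -1·row1 → [0,0,-3,-2]
  row3 -= -1·row1 → [0,0,12,10]
  row3 -= -4·row2 → [0,0,0,2]

L=[[1,0,0,0],[-4,1,0,0],[4,-1,1,0],[-1,-1,-4,1]] U=[[-1,-3,4,0],[0,-3,-3,-2],[0,0,-3,-2],[0,0,0,2]]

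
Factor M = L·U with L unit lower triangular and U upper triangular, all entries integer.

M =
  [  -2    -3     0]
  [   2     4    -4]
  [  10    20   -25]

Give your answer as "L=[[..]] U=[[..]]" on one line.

L=[[1,0,0],[-1,1,0],[-5,5,1]] U=[[-2,-3,0],[0,1,-4],[0,0,-5]]

  R1 -= -1·R0 → [0,1,-4]
  R2 -= -5·R0 → [0,5,-25]
  R2 -= 5·R1 → [0,0,-5]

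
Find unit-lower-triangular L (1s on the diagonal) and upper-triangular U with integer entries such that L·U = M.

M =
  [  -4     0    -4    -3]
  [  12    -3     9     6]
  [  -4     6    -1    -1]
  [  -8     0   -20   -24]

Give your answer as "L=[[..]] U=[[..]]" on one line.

  row1 -= -3·row0 → [0,-3,-3,-3]
  row2 -= 1·row0 → [0,6,3,2]
  row3 -= 2·row0 → [0,0,-12,-18]
  row2 -= -2·row1 → [0,0,-3,-4]
  row3 -= 0·row1 → [0,0,-12,-18]
  row3 -= 4·row2 → [0,0,0,-2]

L=[[1,0,0,0],[-3,1,0,0],[1,-2,1,0],[2,0,4,1]] U=[[-4,0,-4,-3],[0,-3,-3,-3],[0,0,-3,-4],[0,0,0,-2]]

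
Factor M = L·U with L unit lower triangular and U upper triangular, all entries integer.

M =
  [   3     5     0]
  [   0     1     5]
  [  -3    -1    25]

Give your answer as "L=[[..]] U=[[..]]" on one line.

  row1 -= 0·row0 → [0,1,5]
  row2 -= -1·row0 → [0,4,25]
  row2 -= 4·row1 → [0,0,5]

L=[[1,0,0],[0,1,0],[-1,4,1]] U=[[3,5,0],[0,1,5],[0,0,5]]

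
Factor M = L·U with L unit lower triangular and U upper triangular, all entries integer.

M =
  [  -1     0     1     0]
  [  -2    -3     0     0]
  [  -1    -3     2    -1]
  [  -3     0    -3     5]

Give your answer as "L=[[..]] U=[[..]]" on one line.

  r1 -= 2·r0 → [0,-3,-2,0]
  r2 -= 1·r0 → [0,-3,1,-1]
  r3 -= 3·r0 → [0,0,-6,5]
  r2 -= 1·r1 → [0,0,3,-1]
  r3 -= 0·r1 → [0,0,-6,5]
  r3 -= -2·r2 → [0,0,0,3]

L=[[1,0,0,0],[2,1,0,0],[1,1,1,0],[3,0,-2,1]] U=[[-1,0,1,0],[0,-3,-2,0],[0,0,3,-1],[0,0,0,3]]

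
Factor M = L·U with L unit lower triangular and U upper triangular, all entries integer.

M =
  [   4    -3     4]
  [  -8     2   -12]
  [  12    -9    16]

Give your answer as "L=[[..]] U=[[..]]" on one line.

L=[[1,0,0],[-2,1,0],[3,0,1]] U=[[4,-3,4],[0,-4,-4],[0,0,4]]

  R1 -= -2·R0 → [0,-4,-4]
  R2 -= 3·R0 → [0,0,4]
  R2 -= 0·R1 → [0,0,4]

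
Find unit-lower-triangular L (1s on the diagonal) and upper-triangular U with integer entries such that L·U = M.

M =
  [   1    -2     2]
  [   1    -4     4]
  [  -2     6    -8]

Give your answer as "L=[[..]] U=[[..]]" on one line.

L=[[1,0,0],[1,1,0],[-2,-1,1]] U=[[1,-2,2],[0,-2,2],[0,0,-2]]

  R1 -= 1·R0 → [0,-2,2]
  R2 -= -2·R0 → [0,2,-4]
  R2 -= -1·R1 → [0,0,-2]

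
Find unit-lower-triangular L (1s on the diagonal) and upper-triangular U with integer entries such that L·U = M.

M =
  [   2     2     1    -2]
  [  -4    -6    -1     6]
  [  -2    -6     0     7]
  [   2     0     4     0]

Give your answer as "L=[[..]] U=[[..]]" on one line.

  row1 -= -2·row0 → [0,-2,1,2]
  row2 -= -1·row0 → [0,-4,1,5]
  row3 -= 1·row0 → [0,-2,3,2]
  row2 -= 2·row1 → [0,0,-1,1]
  row3 -= 1·row1 → [0,0,2,0]
  row3 -= -2·row2 → [0,0,0,2]

L=[[1,0,0,0],[-2,1,0,0],[-1,2,1,0],[1,1,-2,1]] U=[[2,2,1,-2],[0,-2,1,2],[0,0,-1,1],[0,0,0,2]]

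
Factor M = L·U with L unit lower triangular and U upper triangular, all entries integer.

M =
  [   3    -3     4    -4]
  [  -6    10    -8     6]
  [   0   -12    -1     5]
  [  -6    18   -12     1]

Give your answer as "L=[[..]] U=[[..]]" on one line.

  row1 -= -2·row0 → [0,4,0,-2]
  row2 -= 0·row0 → [0,-12,-1,5]
  row3 -= -2·row0 → [0,12,-4,-7]
  row2 -= -3·row1 → [0,0,-1,-1]
  row3 -= 3·row1 → [0,0,-4,-1]
  row3 -= 4·row2 → [0,0,0,3]

L=[[1,0,0,0],[-2,1,0,0],[0,-3,1,0],[-2,3,4,1]] U=[[3,-3,4,-4],[0,4,0,-2],[0,0,-1,-1],[0,0,0,3]]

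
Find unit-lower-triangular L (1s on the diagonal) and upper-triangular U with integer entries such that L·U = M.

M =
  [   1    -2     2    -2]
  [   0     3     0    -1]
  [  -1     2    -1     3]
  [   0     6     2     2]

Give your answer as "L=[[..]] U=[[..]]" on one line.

  row1 -= 0·row0 → [0,3,0,-1]
  row2 -= -1·row0 → [0,0,1,1]
  row3 -= 0·row0 → [0,6,2,2]
  row2 -= 0·row1 → [0,0,1,1]
  row3 -= 2·row1 → [0,0,2,4]
  row3 -= 2·row2 → [0,0,0,2]

L=[[1,0,0,0],[0,1,0,0],[-1,0,1,0],[0,2,2,1]] U=[[1,-2,2,-2],[0,3,0,-1],[0,0,1,1],[0,0,0,2]]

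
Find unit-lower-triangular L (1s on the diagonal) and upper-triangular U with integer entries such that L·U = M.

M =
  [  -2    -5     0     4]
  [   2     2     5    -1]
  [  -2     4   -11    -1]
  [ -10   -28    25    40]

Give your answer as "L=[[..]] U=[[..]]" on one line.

L=[[1,0,0,0],[-1,1,0,0],[1,-3,1,0],[5,1,5,1]] U=[[-2,-5,0,4],[0,-3,5,3],[0,0,4,4],[0,0,0,-3]]

  row1 -= -1·row0 → [0,-3,5,3]
  row2 -= 1·row0 → [0,9,-11,-5]
  row3 -= 5·row0 → [0,-3,25,20]
  row2 -= -3·row1 → [0,0,4,4]
  row3 -= 1·row1 → [0,0,20,17]
  row3 -= 5·row2 → [0,0,0,-3]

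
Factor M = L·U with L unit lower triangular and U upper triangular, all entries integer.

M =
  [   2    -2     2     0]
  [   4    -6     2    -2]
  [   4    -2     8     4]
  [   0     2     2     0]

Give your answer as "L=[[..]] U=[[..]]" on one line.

L=[[1,0,0,0],[2,1,0,0],[2,-1,1,0],[0,-1,0,1]] U=[[2,-2,2,0],[0,-2,-2,-2],[0,0,2,2],[0,0,0,-2]]

  r1 -= 2·r0 → [0,-2,-2,-2]
  r2 -= 2·r0 → [0,2,4,4]
  r3 -= 0·r0 → [0,2,2,0]
  r2 -= -1·r1 → [0,0,2,2]
  r3 -= -1·r1 → [0,0,0,-2]
  r3 -= 0·r2 → [0,0,0,-2]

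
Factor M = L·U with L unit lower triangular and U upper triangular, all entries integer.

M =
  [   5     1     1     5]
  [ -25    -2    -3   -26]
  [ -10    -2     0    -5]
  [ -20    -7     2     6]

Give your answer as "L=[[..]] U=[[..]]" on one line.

  R1 -= -5·R0 → [0,3,2,-1]
  R2 -= -2·R0 → [0,0,2,5]
  R3 -= -4·R0 → [0,-3,6,26]
  R2 -= 0·R1 → [0,0,2,5]
  R3 -= -1·R1 → [0,0,8,25]
  R3 -= 4·R2 → [0,0,0,5]

L=[[1,0,0,0],[-5,1,0,0],[-2,0,1,0],[-4,-1,4,1]] U=[[5,1,1,5],[0,3,2,-1],[0,0,2,5],[0,0,0,5]]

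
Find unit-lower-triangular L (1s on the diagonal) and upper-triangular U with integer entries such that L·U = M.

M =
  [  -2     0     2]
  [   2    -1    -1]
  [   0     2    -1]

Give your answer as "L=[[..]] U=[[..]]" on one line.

  row1 -= -1·row0 → [0,-1,1]
  row2 -= 0·row0 → [0,2,-1]
  row2 -= -2·row1 → [0,0,1]

L=[[1,0,0],[-1,1,0],[0,-2,1]] U=[[-2,0,2],[0,-1,1],[0,0,1]]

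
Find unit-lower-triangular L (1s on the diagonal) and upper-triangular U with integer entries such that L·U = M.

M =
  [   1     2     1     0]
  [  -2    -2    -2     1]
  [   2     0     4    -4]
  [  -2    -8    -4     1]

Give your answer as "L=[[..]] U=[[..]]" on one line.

  R1 -= -2·R0 → [0,2,0,1]
  R2 -= 2·R0 → [0,-4,2,-4]
  R3 -= -2·R0 → [0,-4,-2,1]
  R2 -= -2·R1 → [0,0,2,-2]
  R3 -= -2·R1 → [0,0,-2,3]
  R3 -= -1·R2 → [0,0,0,1]

L=[[1,0,0,0],[-2,1,0,0],[2,-2,1,0],[-2,-2,-1,1]] U=[[1,2,1,0],[0,2,0,1],[0,0,2,-2],[0,0,0,1]]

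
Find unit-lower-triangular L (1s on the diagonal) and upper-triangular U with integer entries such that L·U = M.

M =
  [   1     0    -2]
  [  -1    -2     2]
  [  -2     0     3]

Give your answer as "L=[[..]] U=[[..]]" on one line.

  r1 -= -1·r0 → [0,-2,0]
  r2 -= -2·r0 → [0,0,-1]
  r2 -= 0·r1 → [0,0,-1]

L=[[1,0,0],[-1,1,0],[-2,0,1]] U=[[1,0,-2],[0,-2,0],[0,0,-1]]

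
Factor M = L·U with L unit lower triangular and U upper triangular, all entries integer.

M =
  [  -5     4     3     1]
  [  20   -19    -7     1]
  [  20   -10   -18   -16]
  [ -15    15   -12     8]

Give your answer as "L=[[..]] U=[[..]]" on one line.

  row1 -= -4·row0 → [0,-3,5,5]
  row2 -= -4·row0 → [0,6,-6,-12]
  row3 -= 3·row0 → [0,3,-21,5]
  row2 -= -2·row1 → [0,0,4,-2]
  row3 -= -1·row1 → [0,0,-16,10]
  row3 -= -4·row2 → [0,0,0,2]

L=[[1,0,0,0],[-4,1,0,0],[-4,-2,1,0],[3,-1,-4,1]] U=[[-5,4,3,1],[0,-3,5,5],[0,0,4,-2],[0,0,0,2]]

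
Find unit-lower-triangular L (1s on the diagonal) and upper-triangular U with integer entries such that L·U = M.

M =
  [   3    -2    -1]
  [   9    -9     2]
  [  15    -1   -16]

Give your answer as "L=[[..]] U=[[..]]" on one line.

  R1 -= 3·R0 → [0,-3,5]
  R2 -= 5·R0 → [0,9,-11]
  R2 -= -3·R1 → [0,0,4]

L=[[1,0,0],[3,1,0],[5,-3,1]] U=[[3,-2,-1],[0,-3,5],[0,0,4]]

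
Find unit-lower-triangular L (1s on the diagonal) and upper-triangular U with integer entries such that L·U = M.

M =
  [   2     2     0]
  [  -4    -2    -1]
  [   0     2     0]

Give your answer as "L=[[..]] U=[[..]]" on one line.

  r1 -= -2·r0 → [0,2,-1]
  r2 -= 0·r0 → [0,2,0]
  r2 -= 1·r1 → [0,0,1]

L=[[1,0,0],[-2,1,0],[0,1,1]] U=[[2,2,0],[0,2,-1],[0,0,1]]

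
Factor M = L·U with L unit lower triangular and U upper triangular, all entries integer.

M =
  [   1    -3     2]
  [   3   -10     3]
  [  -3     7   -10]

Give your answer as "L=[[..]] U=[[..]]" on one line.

  row1 -= 3·row0 → [0,-1,-3]
  row2 -= -3·row0 → [0,-2,-4]
  row2 -= 2·row1 → [0,0,2]

L=[[1,0,0],[3,1,0],[-3,2,1]] U=[[1,-3,2],[0,-1,-3],[0,0,2]]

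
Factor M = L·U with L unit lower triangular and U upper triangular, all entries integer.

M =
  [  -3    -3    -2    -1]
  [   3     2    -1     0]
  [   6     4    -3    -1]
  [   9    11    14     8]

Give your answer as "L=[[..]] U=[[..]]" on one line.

  R1 -= -1·R0 → [0,-1,-3,-1]
  R2 -= -2·R0 → [0,-2,-7,-3]
  R3 -= -3·R0 → [0,2,8,5]
  R2 -= 2·R1 → [0,0,-1,-1]
  R3 -= -2·R1 → [0,0,2,3]
  R3 -= -2·R2 → [0,0,0,1]

L=[[1,0,0,0],[-1,1,0,0],[-2,2,1,0],[-3,-2,-2,1]] U=[[-3,-3,-2,-1],[0,-1,-3,-1],[0,0,-1,-1],[0,0,0,1]]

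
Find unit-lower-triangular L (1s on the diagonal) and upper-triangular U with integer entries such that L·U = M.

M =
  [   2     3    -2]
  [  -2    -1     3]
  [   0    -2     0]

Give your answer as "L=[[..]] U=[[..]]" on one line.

  r1 -= -1·r0 → [0,2,1]
  r2 -= 0·r0 → [0,-2,0]
  r2 -= -1·r1 → [0,0,1]

L=[[1,0,0],[-1,1,0],[0,-1,1]] U=[[2,3,-2],[0,2,1],[0,0,1]]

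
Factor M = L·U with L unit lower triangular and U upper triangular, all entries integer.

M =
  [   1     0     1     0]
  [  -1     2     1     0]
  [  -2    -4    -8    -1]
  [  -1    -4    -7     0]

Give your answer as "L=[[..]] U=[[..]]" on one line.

L=[[1,0,0,0],[-1,1,0,0],[-2,-2,1,0],[-1,-2,1,1]] U=[[1,0,1,0],[0,2,2,0],[0,0,-2,-1],[0,0,0,1]]

  r1 -= -1·r0 → [0,2,2,0]
  r2 -= -2·r0 → [0,-4,-6,-1]
  r3 -= -1·r0 → [0,-4,-6,0]
  r2 -= -2·r1 → [0,0,-2,-1]
  r3 -= -2·r1 → [0,0,-2,0]
  r3 -= 1·r2 → [0,0,0,1]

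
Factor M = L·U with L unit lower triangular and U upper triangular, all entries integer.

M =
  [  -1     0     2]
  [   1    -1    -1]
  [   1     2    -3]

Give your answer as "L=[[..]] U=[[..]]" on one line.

L=[[1,0,0],[-1,1,0],[-1,-2,1]] U=[[-1,0,2],[0,-1,1],[0,0,1]]

  R1 -= -1·R0 → [0,-1,1]
  R2 -= -1·R0 → [0,2,-1]
  R2 -= -2·R1 → [0,0,1]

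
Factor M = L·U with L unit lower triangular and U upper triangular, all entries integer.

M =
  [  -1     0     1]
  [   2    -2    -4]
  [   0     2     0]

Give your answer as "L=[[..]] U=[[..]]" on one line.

L=[[1,0,0],[-2,1,0],[0,-1,1]] U=[[-1,0,1],[0,-2,-2],[0,0,-2]]

  row1 -= -2·row0 → [0,-2,-2]
  row2 -= 0·row0 → [0,2,0]
  row2 -= -1·row1 → [0,0,-2]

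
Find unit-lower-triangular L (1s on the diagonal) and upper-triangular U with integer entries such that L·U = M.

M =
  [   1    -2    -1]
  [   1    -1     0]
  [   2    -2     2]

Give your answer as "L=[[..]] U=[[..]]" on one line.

L=[[1,0,0],[1,1,0],[2,2,1]] U=[[1,-2,-1],[0,1,1],[0,0,2]]

  row1 -= 1·row0 → [0,1,1]
  row2 -= 2·row0 → [0,2,4]
  row2 -= 2·row1 → [0,0,2]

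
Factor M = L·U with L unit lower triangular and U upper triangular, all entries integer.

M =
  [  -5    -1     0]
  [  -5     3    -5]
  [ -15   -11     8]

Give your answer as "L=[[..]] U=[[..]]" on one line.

  R1 -= 1·R0 → [0,4,-5]
  R2 -= 3·R0 → [0,-8,8]
  R2 -= -2·R1 → [0,0,-2]

L=[[1,0,0],[1,1,0],[3,-2,1]] U=[[-5,-1,0],[0,4,-5],[0,0,-2]]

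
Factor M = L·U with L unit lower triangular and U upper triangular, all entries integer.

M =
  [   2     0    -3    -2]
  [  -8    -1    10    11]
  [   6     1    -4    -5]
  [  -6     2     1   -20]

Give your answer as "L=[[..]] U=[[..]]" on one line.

  R1 -= -4·R0 → [0,-1,-2,3]
  R2 -= 3·R0 → [0,1,5,1]
  R3 -= -3·R0 → [0,2,-8,-26]
  R2 -= -1·R1 → [0,0,3,4]
  R3 -= -2·R1 → [0,0,-12,-20]
  R3 -= -4·R2 → [0,0,0,-4]

L=[[1,0,0,0],[-4,1,0,0],[3,-1,1,0],[-3,-2,-4,1]] U=[[2,0,-3,-2],[0,-1,-2,3],[0,0,3,4],[0,0,0,-4]]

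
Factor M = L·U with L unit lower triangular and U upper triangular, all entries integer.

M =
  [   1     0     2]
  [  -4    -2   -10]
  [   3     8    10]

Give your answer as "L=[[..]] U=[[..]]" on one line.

  row1 -= -4·row0 → [0,-2,-2]
  row2 -= 3·row0 → [0,8,4]
  row2 -= -4·row1 → [0,0,-4]

L=[[1,0,0],[-4,1,0],[3,-4,1]] U=[[1,0,2],[0,-2,-2],[0,0,-4]]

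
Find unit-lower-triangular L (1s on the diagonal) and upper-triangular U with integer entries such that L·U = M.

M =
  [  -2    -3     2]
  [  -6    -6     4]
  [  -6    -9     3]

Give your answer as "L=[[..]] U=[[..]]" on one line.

  R1 -= 3·R0 → [0,3,-2]
  R2 -= 3·R0 → [0,0,-3]
  R2 -= 0·R1 → [0,0,-3]

L=[[1,0,0],[3,1,0],[3,0,1]] U=[[-2,-3,2],[0,3,-2],[0,0,-3]]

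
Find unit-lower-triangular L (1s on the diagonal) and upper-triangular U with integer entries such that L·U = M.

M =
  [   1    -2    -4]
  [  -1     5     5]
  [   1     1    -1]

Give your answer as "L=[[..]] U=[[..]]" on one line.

  r1 -= -1·r0 → [0,3,1]
  r2 -= 1·r0 → [0,3,3]
  r2 -= 1·r1 → [0,0,2]

L=[[1,0,0],[-1,1,0],[1,1,1]] U=[[1,-2,-4],[0,3,1],[0,0,2]]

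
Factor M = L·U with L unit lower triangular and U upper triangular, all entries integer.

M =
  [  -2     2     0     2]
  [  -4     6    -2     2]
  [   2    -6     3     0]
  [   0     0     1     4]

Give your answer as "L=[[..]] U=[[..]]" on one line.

L=[[1,0,0,0],[2,1,0,0],[-1,-2,1,0],[0,0,-1,1]] U=[[-2,2,0,2],[0,2,-2,-2],[0,0,-1,-2],[0,0,0,2]]

  r1 -= 2·r0 → [0,2,-2,-2]
  r2 -= -1·r0 → [0,-4,3,2]
  r3 -= 0·r0 → [0,0,1,4]
  r2 -= -2·r1 → [0,0,-1,-2]
  r3 -= 0·r1 → [0,0,1,4]
  r3 -= -1·r2 → [0,0,0,2]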